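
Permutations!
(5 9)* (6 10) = (5 9)(6 10) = [0, 1, 2, 3, 4, 9, 10, 7, 8, 5, 6]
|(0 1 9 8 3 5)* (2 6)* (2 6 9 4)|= |(0 1 4 2 9 8 3 5)|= 8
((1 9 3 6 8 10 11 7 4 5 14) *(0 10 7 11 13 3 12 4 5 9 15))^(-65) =((0 10 13 3 6 8 7 5 14 1 15)(4 9 12))^(-65) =(0 10 13 3 6 8 7 5 14 1 15)(4 9 12)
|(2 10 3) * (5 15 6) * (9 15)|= |(2 10 3)(5 9 15 6)|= 12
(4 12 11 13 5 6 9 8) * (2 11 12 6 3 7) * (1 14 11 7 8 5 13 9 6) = [0, 14, 7, 8, 1, 3, 6, 2, 4, 5, 10, 9, 12, 13, 11] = (1 14 11 9 5 3 8 4)(2 7)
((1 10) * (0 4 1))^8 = ((0 4 1 10))^8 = (10)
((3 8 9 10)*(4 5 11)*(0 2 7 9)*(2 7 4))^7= ((0 7 9 10 3 8)(2 4 5 11))^7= (0 7 9 10 3 8)(2 11 5 4)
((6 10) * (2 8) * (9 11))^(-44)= (11)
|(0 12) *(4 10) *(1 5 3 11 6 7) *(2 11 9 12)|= |(0 2 11 6 7 1 5 3 9 12)(4 10)|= 10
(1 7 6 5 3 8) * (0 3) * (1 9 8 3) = (0 1 7 6 5)(8 9) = [1, 7, 2, 3, 4, 0, 5, 6, 9, 8]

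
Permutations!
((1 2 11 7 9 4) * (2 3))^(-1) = (1 4 9 7 11 2 3)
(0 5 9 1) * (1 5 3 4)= (0 3 4 1)(5 9)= [3, 0, 2, 4, 1, 9, 6, 7, 8, 5]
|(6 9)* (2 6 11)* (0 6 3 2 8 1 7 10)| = 8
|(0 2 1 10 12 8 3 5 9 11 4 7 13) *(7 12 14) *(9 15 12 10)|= 10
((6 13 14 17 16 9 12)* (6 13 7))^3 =((6 7)(9 12 13 14 17 16))^3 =(6 7)(9 14)(12 17)(13 16)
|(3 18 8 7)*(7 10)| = 5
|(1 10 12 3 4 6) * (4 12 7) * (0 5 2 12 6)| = |(0 5 2 12 3 6 1 10 7 4)| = 10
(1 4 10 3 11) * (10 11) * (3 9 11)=(1 4 3 10 9 11)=[0, 4, 2, 10, 3, 5, 6, 7, 8, 11, 9, 1]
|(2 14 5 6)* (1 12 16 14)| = |(1 12 16 14 5 6 2)| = 7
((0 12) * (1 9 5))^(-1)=((0 12)(1 9 5))^(-1)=(0 12)(1 5 9)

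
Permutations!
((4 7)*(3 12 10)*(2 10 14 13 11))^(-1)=((2 10 3 12 14 13 11)(4 7))^(-1)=(2 11 13 14 12 3 10)(4 7)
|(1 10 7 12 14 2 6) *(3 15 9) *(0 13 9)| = 35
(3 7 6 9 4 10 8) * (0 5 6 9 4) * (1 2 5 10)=[10, 2, 5, 7, 1, 6, 4, 9, 3, 0, 8]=(0 10 8 3 7 9)(1 2 5 6 4)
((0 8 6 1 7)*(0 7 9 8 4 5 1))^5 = (0 8 1 4 6 9 5)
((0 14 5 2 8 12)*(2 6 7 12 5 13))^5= ((0 14 13 2 8 5 6 7 12))^5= (0 5 14 6 13 7 2 12 8)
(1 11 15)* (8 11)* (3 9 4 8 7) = (1 7 3 9 4 8 11 15) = [0, 7, 2, 9, 8, 5, 6, 3, 11, 4, 10, 15, 12, 13, 14, 1]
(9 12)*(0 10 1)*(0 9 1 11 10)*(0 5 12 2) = [5, 9, 0, 3, 4, 12, 6, 7, 8, 2, 11, 10, 1] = (0 5 12 1 9 2)(10 11)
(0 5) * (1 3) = (0 5)(1 3) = [5, 3, 2, 1, 4, 0]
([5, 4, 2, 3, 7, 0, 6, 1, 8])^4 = (8)(1 4 7)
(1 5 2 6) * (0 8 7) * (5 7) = [8, 7, 6, 3, 4, 2, 1, 0, 5] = (0 8 5 2 6 1 7)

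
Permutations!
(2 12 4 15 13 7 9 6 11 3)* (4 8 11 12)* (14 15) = (2 4 14 15 13 7 9 6 12 8 11 3) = [0, 1, 4, 2, 14, 5, 12, 9, 11, 6, 10, 3, 8, 7, 15, 13]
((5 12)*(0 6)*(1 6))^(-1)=(0 6 1)(5 12)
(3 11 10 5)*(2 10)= (2 10 5 3 11)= [0, 1, 10, 11, 4, 3, 6, 7, 8, 9, 5, 2]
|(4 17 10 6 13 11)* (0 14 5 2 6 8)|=|(0 14 5 2 6 13 11 4 17 10 8)|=11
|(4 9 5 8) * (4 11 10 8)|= 3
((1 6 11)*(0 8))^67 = (0 8)(1 6 11)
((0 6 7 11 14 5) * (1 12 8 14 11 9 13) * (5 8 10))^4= ((0 6 7 9 13 1 12 10 5)(8 14))^4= (14)(0 13 5 9 10 7 12 6 1)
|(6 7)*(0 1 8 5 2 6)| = 7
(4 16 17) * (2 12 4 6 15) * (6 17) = [0, 1, 12, 3, 16, 5, 15, 7, 8, 9, 10, 11, 4, 13, 14, 2, 6, 17] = (17)(2 12 4 16 6 15)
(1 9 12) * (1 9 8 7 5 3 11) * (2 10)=(1 8 7 5 3 11)(2 10)(9 12)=[0, 8, 10, 11, 4, 3, 6, 5, 7, 12, 2, 1, 9]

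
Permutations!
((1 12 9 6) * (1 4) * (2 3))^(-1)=(1 4 6 9 12)(2 3)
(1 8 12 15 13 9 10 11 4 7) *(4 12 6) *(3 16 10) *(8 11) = (1 11 12 15 13 9 3 16 10 8 6 4 7) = [0, 11, 2, 16, 7, 5, 4, 1, 6, 3, 8, 12, 15, 9, 14, 13, 10]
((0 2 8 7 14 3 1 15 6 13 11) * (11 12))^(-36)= (15)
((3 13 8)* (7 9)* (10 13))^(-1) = (3 8 13 10)(7 9)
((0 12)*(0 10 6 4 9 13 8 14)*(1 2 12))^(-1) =((0 1 2 12 10 6 4 9 13 8 14))^(-1) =(0 14 8 13 9 4 6 10 12 2 1)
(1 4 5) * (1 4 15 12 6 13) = [0, 15, 2, 3, 5, 4, 13, 7, 8, 9, 10, 11, 6, 1, 14, 12] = (1 15 12 6 13)(4 5)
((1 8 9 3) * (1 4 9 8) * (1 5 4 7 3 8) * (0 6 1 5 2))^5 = ((0 6 1 2)(3 7)(4 9 8 5))^5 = (0 6 1 2)(3 7)(4 9 8 5)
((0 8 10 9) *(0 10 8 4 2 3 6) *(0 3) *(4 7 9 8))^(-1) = ((0 7 9 10 8 4 2)(3 6))^(-1) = (0 2 4 8 10 9 7)(3 6)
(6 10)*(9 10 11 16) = [0, 1, 2, 3, 4, 5, 11, 7, 8, 10, 6, 16, 12, 13, 14, 15, 9] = (6 11 16 9 10)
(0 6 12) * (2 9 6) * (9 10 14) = (0 2 10 14 9 6 12) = [2, 1, 10, 3, 4, 5, 12, 7, 8, 6, 14, 11, 0, 13, 9]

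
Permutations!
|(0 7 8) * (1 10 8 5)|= |(0 7 5 1 10 8)|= 6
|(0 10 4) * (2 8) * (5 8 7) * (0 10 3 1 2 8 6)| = |(0 3 1 2 7 5 6)(4 10)| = 14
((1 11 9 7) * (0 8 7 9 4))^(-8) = (0 11 7)(1 8 4)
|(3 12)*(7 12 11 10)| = 5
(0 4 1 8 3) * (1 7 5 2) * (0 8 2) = (0 4 7 5)(1 2)(3 8) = [4, 2, 1, 8, 7, 0, 6, 5, 3]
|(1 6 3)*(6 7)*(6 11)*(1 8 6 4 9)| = |(1 7 11 4 9)(3 8 6)| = 15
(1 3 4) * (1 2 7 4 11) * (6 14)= (1 3 11)(2 7 4)(6 14)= [0, 3, 7, 11, 2, 5, 14, 4, 8, 9, 10, 1, 12, 13, 6]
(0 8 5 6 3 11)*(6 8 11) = (0 11)(3 6)(5 8) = [11, 1, 2, 6, 4, 8, 3, 7, 5, 9, 10, 0]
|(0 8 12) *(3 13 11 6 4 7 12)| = 9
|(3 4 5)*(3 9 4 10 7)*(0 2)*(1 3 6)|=|(0 2)(1 3 10 7 6)(4 5 9)|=30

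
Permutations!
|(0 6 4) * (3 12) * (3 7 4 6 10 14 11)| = |(0 10 14 11 3 12 7 4)| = 8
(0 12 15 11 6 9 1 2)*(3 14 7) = [12, 2, 0, 14, 4, 5, 9, 3, 8, 1, 10, 6, 15, 13, 7, 11] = (0 12 15 11 6 9 1 2)(3 14 7)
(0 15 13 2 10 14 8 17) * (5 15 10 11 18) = (0 10 14 8 17)(2 11 18 5 15 13) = [10, 1, 11, 3, 4, 15, 6, 7, 17, 9, 14, 18, 12, 2, 8, 13, 16, 0, 5]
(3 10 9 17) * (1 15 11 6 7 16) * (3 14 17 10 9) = (1 15 11 6 7 16)(3 9 10)(14 17) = [0, 15, 2, 9, 4, 5, 7, 16, 8, 10, 3, 6, 12, 13, 17, 11, 1, 14]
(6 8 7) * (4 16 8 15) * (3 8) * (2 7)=(2 7 6 15 4 16 3 8)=[0, 1, 7, 8, 16, 5, 15, 6, 2, 9, 10, 11, 12, 13, 14, 4, 3]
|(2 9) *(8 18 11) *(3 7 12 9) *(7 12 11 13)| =|(2 3 12 9)(7 11 8 18 13)| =20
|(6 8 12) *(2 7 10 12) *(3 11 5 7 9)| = |(2 9 3 11 5 7 10 12 6 8)| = 10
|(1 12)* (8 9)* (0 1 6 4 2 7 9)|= |(0 1 12 6 4 2 7 9 8)|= 9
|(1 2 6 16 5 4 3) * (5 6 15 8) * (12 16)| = |(1 2 15 8 5 4 3)(6 12 16)| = 21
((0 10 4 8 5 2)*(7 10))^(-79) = (0 5 4 7 2 8 10)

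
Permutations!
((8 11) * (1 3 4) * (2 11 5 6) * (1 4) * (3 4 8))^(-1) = (1 3 11 2 6 5 8 4)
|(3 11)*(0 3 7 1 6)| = |(0 3 11 7 1 6)| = 6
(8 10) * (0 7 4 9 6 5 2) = (0 7 4 9 6 5 2)(8 10) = [7, 1, 0, 3, 9, 2, 5, 4, 10, 6, 8]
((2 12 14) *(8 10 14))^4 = ((2 12 8 10 14))^4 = (2 14 10 8 12)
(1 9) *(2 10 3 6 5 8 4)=(1 9)(2 10 3 6 5 8 4)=[0, 9, 10, 6, 2, 8, 5, 7, 4, 1, 3]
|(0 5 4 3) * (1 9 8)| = 12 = |(0 5 4 3)(1 9 8)|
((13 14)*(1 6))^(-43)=(1 6)(13 14)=((1 6)(13 14))^(-43)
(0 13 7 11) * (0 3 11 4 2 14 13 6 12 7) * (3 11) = [6, 1, 14, 3, 2, 5, 12, 4, 8, 9, 10, 11, 7, 0, 13] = (0 6 12 7 4 2 14 13)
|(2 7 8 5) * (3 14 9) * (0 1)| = 12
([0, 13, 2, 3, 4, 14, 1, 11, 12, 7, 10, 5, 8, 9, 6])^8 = (14)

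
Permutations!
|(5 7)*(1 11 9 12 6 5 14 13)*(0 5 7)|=|(0 5)(1 11 9 12 6 7 14 13)|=8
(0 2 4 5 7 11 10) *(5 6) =(0 2 4 6 5 7 11 10) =[2, 1, 4, 3, 6, 7, 5, 11, 8, 9, 0, 10]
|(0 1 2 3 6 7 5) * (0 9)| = 8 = |(0 1 2 3 6 7 5 9)|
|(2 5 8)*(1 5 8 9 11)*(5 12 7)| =6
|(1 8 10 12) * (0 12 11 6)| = |(0 12 1 8 10 11 6)| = 7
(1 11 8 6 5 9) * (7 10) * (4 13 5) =(1 11 8 6 4 13 5 9)(7 10) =[0, 11, 2, 3, 13, 9, 4, 10, 6, 1, 7, 8, 12, 5]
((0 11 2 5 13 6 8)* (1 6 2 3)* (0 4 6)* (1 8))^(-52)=(0 4 11 6 3 1 8)(2 13 5)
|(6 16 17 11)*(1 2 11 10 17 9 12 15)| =|(1 2 11 6 16 9 12 15)(10 17)| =8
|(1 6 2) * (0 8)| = |(0 8)(1 6 2)| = 6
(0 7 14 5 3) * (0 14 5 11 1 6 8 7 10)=(0 10)(1 6 8 7 5 3 14 11)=[10, 6, 2, 14, 4, 3, 8, 5, 7, 9, 0, 1, 12, 13, 11]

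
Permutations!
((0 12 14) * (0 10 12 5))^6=(14)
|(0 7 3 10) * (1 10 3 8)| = 5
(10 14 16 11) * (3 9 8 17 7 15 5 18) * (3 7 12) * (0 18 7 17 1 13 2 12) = (0 18 17)(1 13 2 12 3 9 8)(5 7 15)(10 14 16 11) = [18, 13, 12, 9, 4, 7, 6, 15, 1, 8, 14, 10, 3, 2, 16, 5, 11, 0, 17]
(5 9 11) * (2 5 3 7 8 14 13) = [0, 1, 5, 7, 4, 9, 6, 8, 14, 11, 10, 3, 12, 2, 13] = (2 5 9 11 3 7 8 14 13)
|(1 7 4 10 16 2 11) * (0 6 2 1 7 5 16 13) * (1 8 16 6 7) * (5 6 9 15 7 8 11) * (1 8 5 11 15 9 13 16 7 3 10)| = |(0 5 13)(1 6 2 11 8 7 4)(3 10 16 15)| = 84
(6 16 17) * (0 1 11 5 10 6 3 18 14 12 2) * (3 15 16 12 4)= [1, 11, 0, 18, 3, 10, 12, 7, 8, 9, 6, 5, 2, 13, 4, 16, 17, 15, 14]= (0 1 11 5 10 6 12 2)(3 18 14 4)(15 16 17)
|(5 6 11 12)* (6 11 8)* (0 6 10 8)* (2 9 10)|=|(0 6)(2 9 10 8)(5 11 12)|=12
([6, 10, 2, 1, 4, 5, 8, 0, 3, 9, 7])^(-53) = [3, 0, 2, 7, 4, 5, 1, 8, 10, 9, 6]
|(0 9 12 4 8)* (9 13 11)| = |(0 13 11 9 12 4 8)| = 7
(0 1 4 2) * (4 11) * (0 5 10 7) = [1, 11, 5, 3, 2, 10, 6, 0, 8, 9, 7, 4] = (0 1 11 4 2 5 10 7)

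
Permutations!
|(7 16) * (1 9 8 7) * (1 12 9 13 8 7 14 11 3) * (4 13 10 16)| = |(1 10 16 12 9 7 4 13 8 14 11 3)| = 12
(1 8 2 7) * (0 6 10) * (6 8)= (0 8 2 7 1 6 10)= [8, 6, 7, 3, 4, 5, 10, 1, 2, 9, 0]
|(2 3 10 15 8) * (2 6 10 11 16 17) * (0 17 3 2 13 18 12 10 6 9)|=|(0 17 13 18 12 10 15 8 9)(3 11 16)|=9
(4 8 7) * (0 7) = (0 7 4 8) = [7, 1, 2, 3, 8, 5, 6, 4, 0]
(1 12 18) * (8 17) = (1 12 18)(8 17) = [0, 12, 2, 3, 4, 5, 6, 7, 17, 9, 10, 11, 18, 13, 14, 15, 16, 8, 1]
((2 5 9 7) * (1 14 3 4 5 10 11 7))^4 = ((1 14 3 4 5 9)(2 10 11 7))^4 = (1 5 3)(4 14 9)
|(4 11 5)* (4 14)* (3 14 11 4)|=|(3 14)(5 11)|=2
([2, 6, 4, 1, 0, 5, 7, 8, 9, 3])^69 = (1 8)(3 7)(6 9)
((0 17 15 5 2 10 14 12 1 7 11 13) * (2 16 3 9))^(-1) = (0 13 11 7 1 12 14 10 2 9 3 16 5 15 17)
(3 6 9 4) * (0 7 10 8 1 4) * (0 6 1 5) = (0 7 10 8 5)(1 4 3)(6 9) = [7, 4, 2, 1, 3, 0, 9, 10, 5, 6, 8]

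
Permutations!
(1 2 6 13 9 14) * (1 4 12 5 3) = (1 2 6 13 9 14 4 12 5 3) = [0, 2, 6, 1, 12, 3, 13, 7, 8, 14, 10, 11, 5, 9, 4]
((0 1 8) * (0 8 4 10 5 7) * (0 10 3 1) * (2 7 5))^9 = (10)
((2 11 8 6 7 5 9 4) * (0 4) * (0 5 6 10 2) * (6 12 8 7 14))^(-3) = ((0 4)(2 11 7 12 8 10)(5 9)(6 14))^(-3) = (0 4)(2 12)(5 9)(6 14)(7 10)(8 11)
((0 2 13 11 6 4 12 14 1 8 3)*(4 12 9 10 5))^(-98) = ((0 2 13 11 6 12 14 1 8 3)(4 9 10 5))^(-98) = (0 13 6 14 8)(1 3 2 11 12)(4 10)(5 9)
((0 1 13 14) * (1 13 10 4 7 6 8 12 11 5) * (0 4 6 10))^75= (0 4 6 11)(1 14 10 12)(5 13 7 8)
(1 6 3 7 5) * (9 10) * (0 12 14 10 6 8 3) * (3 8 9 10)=(0 12 14 3 7 5 1 9 6)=[12, 9, 2, 7, 4, 1, 0, 5, 8, 6, 10, 11, 14, 13, 3]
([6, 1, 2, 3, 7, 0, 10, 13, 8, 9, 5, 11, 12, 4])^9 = [6, 1, 2, 3, 4, 0, 10, 7, 8, 9, 5, 11, 12, 13]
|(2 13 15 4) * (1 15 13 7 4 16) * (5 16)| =12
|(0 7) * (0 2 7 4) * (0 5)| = |(0 4 5)(2 7)| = 6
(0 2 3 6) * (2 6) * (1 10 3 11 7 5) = [6, 10, 11, 2, 4, 1, 0, 5, 8, 9, 3, 7] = (0 6)(1 10 3 2 11 7 5)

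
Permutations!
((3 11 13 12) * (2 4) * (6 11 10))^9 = ((2 4)(3 10 6 11 13 12))^9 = (2 4)(3 11)(6 12)(10 13)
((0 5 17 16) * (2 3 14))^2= ((0 5 17 16)(2 3 14))^2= (0 17)(2 14 3)(5 16)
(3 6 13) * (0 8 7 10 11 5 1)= (0 8 7 10 11 5 1)(3 6 13)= [8, 0, 2, 6, 4, 1, 13, 10, 7, 9, 11, 5, 12, 3]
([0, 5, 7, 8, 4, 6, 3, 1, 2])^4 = (1 8 5 2 6 7 3)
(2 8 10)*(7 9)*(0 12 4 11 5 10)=[12, 1, 8, 3, 11, 10, 6, 9, 0, 7, 2, 5, 4]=(0 12 4 11 5 10 2 8)(7 9)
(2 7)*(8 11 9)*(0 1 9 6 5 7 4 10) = (0 1 9 8 11 6 5 7 2 4 10) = [1, 9, 4, 3, 10, 7, 5, 2, 11, 8, 0, 6]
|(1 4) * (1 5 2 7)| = |(1 4 5 2 7)| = 5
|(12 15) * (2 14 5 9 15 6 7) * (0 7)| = |(0 7 2 14 5 9 15 12 6)| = 9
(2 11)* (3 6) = [0, 1, 11, 6, 4, 5, 3, 7, 8, 9, 10, 2] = (2 11)(3 6)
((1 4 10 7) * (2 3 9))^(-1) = (1 7 10 4)(2 9 3)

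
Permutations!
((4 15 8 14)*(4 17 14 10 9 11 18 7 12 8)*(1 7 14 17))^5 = ((1 7 12 8 10 9 11 18 14)(4 15))^5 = (1 9 7 11 12 18 8 14 10)(4 15)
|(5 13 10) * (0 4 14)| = 3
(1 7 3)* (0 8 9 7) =[8, 0, 2, 1, 4, 5, 6, 3, 9, 7] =(0 8 9 7 3 1)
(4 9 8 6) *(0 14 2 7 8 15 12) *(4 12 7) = [14, 1, 4, 3, 9, 5, 12, 8, 6, 15, 10, 11, 0, 13, 2, 7] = (0 14 2 4 9 15 7 8 6 12)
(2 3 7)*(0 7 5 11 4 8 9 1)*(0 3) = [7, 3, 0, 5, 8, 11, 6, 2, 9, 1, 10, 4] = (0 7 2)(1 3 5 11 4 8 9)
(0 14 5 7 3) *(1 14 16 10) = (0 16 10 1 14 5 7 3) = [16, 14, 2, 0, 4, 7, 6, 3, 8, 9, 1, 11, 12, 13, 5, 15, 10]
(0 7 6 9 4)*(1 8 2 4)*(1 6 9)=[7, 8, 4, 3, 0, 5, 1, 9, 2, 6]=(0 7 9 6 1 8 2 4)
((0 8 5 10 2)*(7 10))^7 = (0 8 5 7 10 2)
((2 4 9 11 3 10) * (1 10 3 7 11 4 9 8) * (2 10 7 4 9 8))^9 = ((1 7 11 4 2 8))^9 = (1 4)(2 7)(8 11)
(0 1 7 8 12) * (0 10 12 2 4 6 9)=(0 1 7 8 2 4 6 9)(10 12)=[1, 7, 4, 3, 6, 5, 9, 8, 2, 0, 12, 11, 10]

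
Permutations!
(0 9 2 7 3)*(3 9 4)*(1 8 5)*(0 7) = (0 4 3 7 9 2)(1 8 5) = [4, 8, 0, 7, 3, 1, 6, 9, 5, 2]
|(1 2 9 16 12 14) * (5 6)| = |(1 2 9 16 12 14)(5 6)| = 6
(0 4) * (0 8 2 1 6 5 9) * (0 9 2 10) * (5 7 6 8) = (0 4 5 2 1 8 10)(6 7) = [4, 8, 1, 3, 5, 2, 7, 6, 10, 9, 0]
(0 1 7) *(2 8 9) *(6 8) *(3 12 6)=[1, 7, 3, 12, 4, 5, 8, 0, 9, 2, 10, 11, 6]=(0 1 7)(2 3 12 6 8 9)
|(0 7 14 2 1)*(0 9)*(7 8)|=|(0 8 7 14 2 1 9)|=7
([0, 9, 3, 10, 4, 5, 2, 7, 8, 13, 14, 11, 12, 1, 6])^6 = (2 3 10 14 6)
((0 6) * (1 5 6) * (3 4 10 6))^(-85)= (0 6 10 4 3 5 1)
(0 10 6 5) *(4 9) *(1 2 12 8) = [10, 2, 12, 3, 9, 0, 5, 7, 1, 4, 6, 11, 8] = (0 10 6 5)(1 2 12 8)(4 9)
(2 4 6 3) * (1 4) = (1 4 6 3 2) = [0, 4, 1, 2, 6, 5, 3]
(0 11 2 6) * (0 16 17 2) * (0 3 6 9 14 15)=(0 11 3 6 16 17 2 9 14 15)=[11, 1, 9, 6, 4, 5, 16, 7, 8, 14, 10, 3, 12, 13, 15, 0, 17, 2]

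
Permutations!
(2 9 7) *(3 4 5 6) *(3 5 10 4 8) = [0, 1, 9, 8, 10, 6, 5, 2, 3, 7, 4] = (2 9 7)(3 8)(4 10)(5 6)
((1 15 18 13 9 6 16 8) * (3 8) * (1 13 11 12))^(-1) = ((1 15 18 11 12)(3 8 13 9 6 16))^(-1) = (1 12 11 18 15)(3 16 6 9 13 8)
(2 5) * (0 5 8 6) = (0 5 2 8 6) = [5, 1, 8, 3, 4, 2, 0, 7, 6]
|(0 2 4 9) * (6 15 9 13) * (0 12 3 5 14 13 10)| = 8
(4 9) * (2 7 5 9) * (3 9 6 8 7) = (2 3 9 4)(5 6 8 7) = [0, 1, 3, 9, 2, 6, 8, 5, 7, 4]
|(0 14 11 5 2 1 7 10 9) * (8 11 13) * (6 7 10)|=|(0 14 13 8 11 5 2 1 10 9)(6 7)|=10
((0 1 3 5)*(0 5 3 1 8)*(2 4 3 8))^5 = ((0 2 4 3 8))^5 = (8)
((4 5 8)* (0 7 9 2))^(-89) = (0 2 9 7)(4 5 8) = ((0 7 9 2)(4 5 8))^(-89)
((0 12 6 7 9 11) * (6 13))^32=((0 12 13 6 7 9 11))^32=(0 7 12 9 13 11 6)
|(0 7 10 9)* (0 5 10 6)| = 3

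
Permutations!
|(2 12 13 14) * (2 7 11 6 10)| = 8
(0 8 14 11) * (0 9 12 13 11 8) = (8 14)(9 12 13 11) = [0, 1, 2, 3, 4, 5, 6, 7, 14, 12, 10, 9, 13, 11, 8]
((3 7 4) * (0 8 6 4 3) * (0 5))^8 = (0 4 8 5 6)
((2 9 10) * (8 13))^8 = (13)(2 10 9)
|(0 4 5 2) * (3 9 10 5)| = 7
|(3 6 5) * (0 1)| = 6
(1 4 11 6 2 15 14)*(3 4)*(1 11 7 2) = (1 3 4 7 2 15 14 11 6) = [0, 3, 15, 4, 7, 5, 1, 2, 8, 9, 10, 6, 12, 13, 11, 14]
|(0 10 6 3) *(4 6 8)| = 6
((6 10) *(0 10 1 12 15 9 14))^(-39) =((0 10 6 1 12 15 9 14))^(-39) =(0 10 6 1 12 15 9 14)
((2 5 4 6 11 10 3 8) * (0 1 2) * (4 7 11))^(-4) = (0 11 1 10 2 3 5 8 7)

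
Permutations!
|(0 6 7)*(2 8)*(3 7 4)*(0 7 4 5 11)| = |(0 6 5 11)(2 8)(3 4)| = 4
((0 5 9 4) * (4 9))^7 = ((9)(0 5 4))^7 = (9)(0 5 4)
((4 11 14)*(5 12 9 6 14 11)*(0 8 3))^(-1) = ((0 8 3)(4 5 12 9 6 14))^(-1) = (0 3 8)(4 14 6 9 12 5)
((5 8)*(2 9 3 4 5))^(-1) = (2 8 5 4 3 9)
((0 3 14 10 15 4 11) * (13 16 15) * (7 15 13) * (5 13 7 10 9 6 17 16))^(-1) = (0 11 4 15 7 16 17 6 9 14 3)(5 13)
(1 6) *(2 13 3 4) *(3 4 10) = (1 6)(2 13 4)(3 10) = [0, 6, 13, 10, 2, 5, 1, 7, 8, 9, 3, 11, 12, 4]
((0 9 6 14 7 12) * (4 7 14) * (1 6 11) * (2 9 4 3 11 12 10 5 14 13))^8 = ((0 4 7 10 5 14 13 2 9 12)(1 6 3 11))^8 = (0 9 13 5 7)(2 14 10 4 12)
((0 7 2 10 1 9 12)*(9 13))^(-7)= ((0 7 2 10 1 13 9 12))^(-7)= (0 7 2 10 1 13 9 12)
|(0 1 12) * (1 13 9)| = 5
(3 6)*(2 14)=(2 14)(3 6)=[0, 1, 14, 6, 4, 5, 3, 7, 8, 9, 10, 11, 12, 13, 2]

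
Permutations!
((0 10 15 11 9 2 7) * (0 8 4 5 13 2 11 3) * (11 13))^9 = (0 10 15 3)(2 7 8 4 5 11 9 13)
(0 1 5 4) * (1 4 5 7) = [4, 7, 2, 3, 0, 5, 6, 1] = (0 4)(1 7)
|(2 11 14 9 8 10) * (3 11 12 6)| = |(2 12 6 3 11 14 9 8 10)| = 9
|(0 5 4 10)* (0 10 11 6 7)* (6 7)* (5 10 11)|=4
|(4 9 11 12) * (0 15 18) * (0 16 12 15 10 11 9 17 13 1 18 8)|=|(0 10 11 15 8)(1 18 16 12 4 17 13)|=35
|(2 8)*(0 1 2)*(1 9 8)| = |(0 9 8)(1 2)| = 6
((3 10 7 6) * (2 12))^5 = (2 12)(3 10 7 6) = ((2 12)(3 10 7 6))^5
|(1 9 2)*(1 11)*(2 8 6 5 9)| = 12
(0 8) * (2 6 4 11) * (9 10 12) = (0 8)(2 6 4 11)(9 10 12) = [8, 1, 6, 3, 11, 5, 4, 7, 0, 10, 12, 2, 9]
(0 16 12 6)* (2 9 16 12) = (0 12 6)(2 9 16) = [12, 1, 9, 3, 4, 5, 0, 7, 8, 16, 10, 11, 6, 13, 14, 15, 2]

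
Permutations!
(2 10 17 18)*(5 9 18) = (2 10 17 5 9 18) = [0, 1, 10, 3, 4, 9, 6, 7, 8, 18, 17, 11, 12, 13, 14, 15, 16, 5, 2]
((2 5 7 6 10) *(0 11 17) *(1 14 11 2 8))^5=((0 2 5 7 6 10 8 1 14 11 17))^5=(0 10 17 6 11 7 14 5 1 2 8)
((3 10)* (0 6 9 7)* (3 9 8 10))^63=(0 10)(6 9)(7 8)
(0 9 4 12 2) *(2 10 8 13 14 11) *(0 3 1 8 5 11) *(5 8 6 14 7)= (0 9 4 12 10 8 13 7 5 11 2 3 1 6 14)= [9, 6, 3, 1, 12, 11, 14, 5, 13, 4, 8, 2, 10, 7, 0]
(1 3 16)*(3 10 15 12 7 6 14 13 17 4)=(1 10 15 12 7 6 14 13 17 4 3 16)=[0, 10, 2, 16, 3, 5, 14, 6, 8, 9, 15, 11, 7, 17, 13, 12, 1, 4]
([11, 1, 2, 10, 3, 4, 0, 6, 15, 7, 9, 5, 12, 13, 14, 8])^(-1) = (0 6 7 9 10 3 4 5 11)(8 15)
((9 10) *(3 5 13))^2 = (3 13 5)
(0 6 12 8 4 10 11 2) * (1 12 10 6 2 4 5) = (0 2)(1 12 8 5)(4 6 10 11) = [2, 12, 0, 3, 6, 1, 10, 7, 5, 9, 11, 4, 8]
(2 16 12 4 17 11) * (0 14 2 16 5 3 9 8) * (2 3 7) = (0 14 3 9 8)(2 5 7)(4 17 11 16 12) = [14, 1, 5, 9, 17, 7, 6, 2, 0, 8, 10, 16, 4, 13, 3, 15, 12, 11]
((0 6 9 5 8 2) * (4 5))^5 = (0 8 4 6 2 5 9)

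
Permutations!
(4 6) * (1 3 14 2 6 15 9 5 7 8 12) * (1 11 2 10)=(1 3 14 10)(2 6 4 15 9 5 7 8 12 11)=[0, 3, 6, 14, 15, 7, 4, 8, 12, 5, 1, 2, 11, 13, 10, 9]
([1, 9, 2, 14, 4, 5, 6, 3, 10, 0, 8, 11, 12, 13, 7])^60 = [0, 1, 2, 3, 4, 5, 6, 7, 8, 9, 10, 11, 12, 13, 14]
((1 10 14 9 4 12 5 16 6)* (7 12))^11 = ((1 10 14 9 4 7 12 5 16 6))^11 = (1 10 14 9 4 7 12 5 16 6)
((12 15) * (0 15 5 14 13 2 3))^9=(0 15 12 5 14 13 2 3)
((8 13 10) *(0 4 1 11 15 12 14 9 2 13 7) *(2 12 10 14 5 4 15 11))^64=((0 15 10 8 7)(1 2 13 14 9 12 5 4))^64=(0 7 8 10 15)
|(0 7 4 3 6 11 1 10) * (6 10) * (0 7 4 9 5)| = 21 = |(0 4 3 10 7 9 5)(1 6 11)|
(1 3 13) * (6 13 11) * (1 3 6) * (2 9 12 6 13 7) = (1 13 3 11)(2 9 12 6 7) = [0, 13, 9, 11, 4, 5, 7, 2, 8, 12, 10, 1, 6, 3]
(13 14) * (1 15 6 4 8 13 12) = [0, 15, 2, 3, 8, 5, 4, 7, 13, 9, 10, 11, 1, 14, 12, 6] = (1 15 6 4 8 13 14 12)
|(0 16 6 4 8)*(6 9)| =6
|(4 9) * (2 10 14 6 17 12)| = 6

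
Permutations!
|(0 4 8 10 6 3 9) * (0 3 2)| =|(0 4 8 10 6 2)(3 9)| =6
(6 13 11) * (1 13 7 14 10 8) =(1 13 11 6 7 14 10 8) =[0, 13, 2, 3, 4, 5, 7, 14, 1, 9, 8, 6, 12, 11, 10]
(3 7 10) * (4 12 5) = (3 7 10)(4 12 5) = [0, 1, 2, 7, 12, 4, 6, 10, 8, 9, 3, 11, 5]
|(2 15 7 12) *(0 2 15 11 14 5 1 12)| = |(0 2 11 14 5 1 12 15 7)| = 9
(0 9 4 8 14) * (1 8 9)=(0 1 8 14)(4 9)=[1, 8, 2, 3, 9, 5, 6, 7, 14, 4, 10, 11, 12, 13, 0]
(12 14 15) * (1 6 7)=[0, 6, 2, 3, 4, 5, 7, 1, 8, 9, 10, 11, 14, 13, 15, 12]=(1 6 7)(12 14 15)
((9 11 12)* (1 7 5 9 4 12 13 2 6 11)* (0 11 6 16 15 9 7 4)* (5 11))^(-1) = ((0 5 7 11 13 2 16 15 9 1 4 12))^(-1) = (0 12 4 1 9 15 16 2 13 11 7 5)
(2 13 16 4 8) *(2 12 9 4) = (2 13 16)(4 8 12 9) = [0, 1, 13, 3, 8, 5, 6, 7, 12, 4, 10, 11, 9, 16, 14, 15, 2]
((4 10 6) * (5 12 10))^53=((4 5 12 10 6))^53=(4 10 5 6 12)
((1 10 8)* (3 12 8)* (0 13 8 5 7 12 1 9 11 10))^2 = ((0 13 8 9 11 10 3 1)(5 7 12))^2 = (0 8 11 3)(1 13 9 10)(5 12 7)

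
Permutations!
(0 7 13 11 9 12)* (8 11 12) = [7, 1, 2, 3, 4, 5, 6, 13, 11, 8, 10, 9, 0, 12] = (0 7 13 12)(8 11 9)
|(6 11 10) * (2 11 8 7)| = 6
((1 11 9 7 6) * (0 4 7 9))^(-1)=((0 4 7 6 1 11))^(-1)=(0 11 1 6 7 4)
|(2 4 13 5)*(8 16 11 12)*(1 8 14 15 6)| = 8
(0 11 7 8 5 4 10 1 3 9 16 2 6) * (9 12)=(0 11 7 8 5 4 10 1 3 12 9 16 2 6)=[11, 3, 6, 12, 10, 4, 0, 8, 5, 16, 1, 7, 9, 13, 14, 15, 2]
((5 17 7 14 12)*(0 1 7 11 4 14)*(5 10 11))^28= (17)(0 1 7)(4 10 14 11 12)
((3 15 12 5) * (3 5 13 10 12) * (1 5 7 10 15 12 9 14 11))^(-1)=((1 5 7 10 9 14 11)(3 12 13 15))^(-1)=(1 11 14 9 10 7 5)(3 15 13 12)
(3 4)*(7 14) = (3 4)(7 14) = [0, 1, 2, 4, 3, 5, 6, 14, 8, 9, 10, 11, 12, 13, 7]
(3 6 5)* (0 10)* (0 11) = (0 10 11)(3 6 5) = [10, 1, 2, 6, 4, 3, 5, 7, 8, 9, 11, 0]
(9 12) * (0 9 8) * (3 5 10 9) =(0 3 5 10 9 12 8) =[3, 1, 2, 5, 4, 10, 6, 7, 0, 12, 9, 11, 8]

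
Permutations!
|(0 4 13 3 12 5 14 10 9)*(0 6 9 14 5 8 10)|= |(0 4 13 3 12 8 10 14)(6 9)|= 8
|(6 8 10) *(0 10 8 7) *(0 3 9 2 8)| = |(0 10 6 7 3 9 2 8)| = 8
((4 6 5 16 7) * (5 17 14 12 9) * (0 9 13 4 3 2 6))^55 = ((0 9 5 16 7 3 2 6 17 14 12 13 4))^55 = (0 16 2 14 4 5 3 17 13 9 7 6 12)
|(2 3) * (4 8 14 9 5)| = |(2 3)(4 8 14 9 5)| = 10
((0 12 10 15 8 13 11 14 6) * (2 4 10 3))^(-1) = (0 6 14 11 13 8 15 10 4 2 3 12)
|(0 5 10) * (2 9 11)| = |(0 5 10)(2 9 11)| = 3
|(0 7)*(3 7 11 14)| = |(0 11 14 3 7)| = 5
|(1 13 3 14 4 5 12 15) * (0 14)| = 9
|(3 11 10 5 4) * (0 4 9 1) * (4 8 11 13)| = |(0 8 11 10 5 9 1)(3 13 4)| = 21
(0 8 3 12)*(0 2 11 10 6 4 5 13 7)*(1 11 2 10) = (0 8 3 12 10 6 4 5 13 7)(1 11) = [8, 11, 2, 12, 5, 13, 4, 0, 3, 9, 6, 1, 10, 7]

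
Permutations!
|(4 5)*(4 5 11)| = |(4 11)| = 2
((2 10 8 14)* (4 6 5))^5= (2 10 8 14)(4 5 6)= ((2 10 8 14)(4 6 5))^5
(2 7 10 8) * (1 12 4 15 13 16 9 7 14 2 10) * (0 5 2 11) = (0 5 2 14 11)(1 12 4 15 13 16 9 7)(8 10) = [5, 12, 14, 3, 15, 2, 6, 1, 10, 7, 8, 0, 4, 16, 11, 13, 9]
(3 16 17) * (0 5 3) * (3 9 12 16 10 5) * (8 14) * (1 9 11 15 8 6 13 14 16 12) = [3, 9, 2, 10, 4, 11, 13, 7, 16, 1, 5, 15, 12, 14, 6, 8, 17, 0] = (0 3 10 5 11 15 8 16 17)(1 9)(6 13 14)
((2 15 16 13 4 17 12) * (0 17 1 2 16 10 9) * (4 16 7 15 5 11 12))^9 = ((0 17 4 1 2 5 11 12 7 15 10 9)(13 16))^9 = (0 15 11 1)(2 17 10 12)(4 9 7 5)(13 16)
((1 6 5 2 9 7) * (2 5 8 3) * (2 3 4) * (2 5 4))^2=(1 8 9)(2 7 6)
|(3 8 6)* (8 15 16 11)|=|(3 15 16 11 8 6)|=6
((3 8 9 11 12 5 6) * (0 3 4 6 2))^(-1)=((0 3 8 9 11 12 5 2)(4 6))^(-1)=(0 2 5 12 11 9 8 3)(4 6)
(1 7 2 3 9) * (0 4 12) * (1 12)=(0 4 1 7 2 3 9 12)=[4, 7, 3, 9, 1, 5, 6, 2, 8, 12, 10, 11, 0]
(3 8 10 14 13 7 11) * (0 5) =[5, 1, 2, 8, 4, 0, 6, 11, 10, 9, 14, 3, 12, 7, 13] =(0 5)(3 8 10 14 13 7 11)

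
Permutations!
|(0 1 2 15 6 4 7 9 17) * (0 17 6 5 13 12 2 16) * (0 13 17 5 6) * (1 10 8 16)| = 12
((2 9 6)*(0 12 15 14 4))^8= ((0 12 15 14 4)(2 9 6))^8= (0 14 12 4 15)(2 6 9)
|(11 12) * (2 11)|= |(2 11 12)|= 3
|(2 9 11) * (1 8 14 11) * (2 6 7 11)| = 15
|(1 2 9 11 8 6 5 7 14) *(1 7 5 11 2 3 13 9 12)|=6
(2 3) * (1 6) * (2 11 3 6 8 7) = (1 8 7 2 6)(3 11) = [0, 8, 6, 11, 4, 5, 1, 2, 7, 9, 10, 3]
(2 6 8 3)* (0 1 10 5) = [1, 10, 6, 2, 4, 0, 8, 7, 3, 9, 5] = (0 1 10 5)(2 6 8 3)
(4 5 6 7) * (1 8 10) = (1 8 10)(4 5 6 7) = [0, 8, 2, 3, 5, 6, 7, 4, 10, 9, 1]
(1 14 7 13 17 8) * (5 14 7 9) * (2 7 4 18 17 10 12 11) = (1 4 18 17 8)(2 7 13 10 12 11)(5 14 9) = [0, 4, 7, 3, 18, 14, 6, 13, 1, 5, 12, 2, 11, 10, 9, 15, 16, 8, 17]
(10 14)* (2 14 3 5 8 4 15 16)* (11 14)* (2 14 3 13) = (2 11 3 5 8 4 15 16 14 10 13) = [0, 1, 11, 5, 15, 8, 6, 7, 4, 9, 13, 3, 12, 2, 10, 16, 14]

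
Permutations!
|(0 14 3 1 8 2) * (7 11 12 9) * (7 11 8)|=21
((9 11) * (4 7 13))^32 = ((4 7 13)(9 11))^32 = (4 13 7)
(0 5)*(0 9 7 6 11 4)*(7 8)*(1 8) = (0 5 9 1 8 7 6 11 4) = [5, 8, 2, 3, 0, 9, 11, 6, 7, 1, 10, 4]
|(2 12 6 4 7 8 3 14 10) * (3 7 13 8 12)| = |(2 3 14 10)(4 13 8 7 12 6)| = 12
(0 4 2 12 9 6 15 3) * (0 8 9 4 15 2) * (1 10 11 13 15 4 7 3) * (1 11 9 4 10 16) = [10, 16, 12, 8, 0, 5, 2, 3, 4, 6, 9, 13, 7, 15, 14, 11, 1] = (0 10 9 6 2 12 7 3 8 4)(1 16)(11 13 15)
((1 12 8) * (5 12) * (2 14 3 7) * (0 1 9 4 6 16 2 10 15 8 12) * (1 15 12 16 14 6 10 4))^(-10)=(0 8 1)(2 16 12 10 4 7 3 14 6)(5 15 9)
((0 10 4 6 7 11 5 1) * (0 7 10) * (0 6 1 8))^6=((0 6 10 4 1 7 11 5 8))^6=(0 11 4)(1 6 5)(7 10 8)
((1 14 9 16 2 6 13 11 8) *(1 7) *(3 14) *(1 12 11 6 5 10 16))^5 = ((1 3 14 9)(2 5 10 16)(6 13)(7 12 11 8))^5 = (1 3 14 9)(2 5 10 16)(6 13)(7 12 11 8)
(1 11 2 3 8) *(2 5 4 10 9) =[0, 11, 3, 8, 10, 4, 6, 7, 1, 2, 9, 5] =(1 11 5 4 10 9 2 3 8)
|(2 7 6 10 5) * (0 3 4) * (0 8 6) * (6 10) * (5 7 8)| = 8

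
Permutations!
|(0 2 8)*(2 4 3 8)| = 4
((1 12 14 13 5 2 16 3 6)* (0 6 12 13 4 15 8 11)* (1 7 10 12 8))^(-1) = (0 11 8 3 16 2 5 13 1 15 4 14 12 10 7 6) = ((0 6 7 10 12 14 4 15 1 13 5 2 16 3 8 11))^(-1)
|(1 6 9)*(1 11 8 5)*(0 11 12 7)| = 9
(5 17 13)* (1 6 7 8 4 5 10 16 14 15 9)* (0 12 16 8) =[12, 6, 2, 3, 5, 17, 7, 0, 4, 1, 8, 11, 16, 10, 15, 9, 14, 13] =(0 12 16 14 15 9 1 6 7)(4 5 17 13 10 8)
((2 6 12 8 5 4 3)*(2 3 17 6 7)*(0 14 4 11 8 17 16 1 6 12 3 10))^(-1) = ((0 14 4 16 1 6 3 10)(2 7)(5 11 8)(12 17))^(-1) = (0 10 3 6 1 16 4 14)(2 7)(5 8 11)(12 17)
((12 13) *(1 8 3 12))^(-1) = ((1 8 3 12 13))^(-1) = (1 13 12 3 8)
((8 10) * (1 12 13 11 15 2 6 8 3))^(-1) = ((1 12 13 11 15 2 6 8 10 3))^(-1) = (1 3 10 8 6 2 15 11 13 12)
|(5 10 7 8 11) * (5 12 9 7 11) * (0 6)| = |(0 6)(5 10 11 12 9 7 8)| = 14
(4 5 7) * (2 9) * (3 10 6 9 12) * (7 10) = (2 12 3 7 4 5 10 6 9) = [0, 1, 12, 7, 5, 10, 9, 4, 8, 2, 6, 11, 3]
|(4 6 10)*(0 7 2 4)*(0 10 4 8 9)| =|(10)(0 7 2 8 9)(4 6)| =10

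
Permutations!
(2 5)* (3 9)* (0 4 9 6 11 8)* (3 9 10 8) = (0 4 10 8)(2 5)(3 6 11) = [4, 1, 5, 6, 10, 2, 11, 7, 0, 9, 8, 3]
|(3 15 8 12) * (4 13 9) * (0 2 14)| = 12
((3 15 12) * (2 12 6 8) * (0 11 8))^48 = (15)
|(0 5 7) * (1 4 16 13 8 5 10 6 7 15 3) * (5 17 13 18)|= |(0 10 6 7)(1 4 16 18 5 15 3)(8 17 13)|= 84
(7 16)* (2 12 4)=(2 12 4)(7 16)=[0, 1, 12, 3, 2, 5, 6, 16, 8, 9, 10, 11, 4, 13, 14, 15, 7]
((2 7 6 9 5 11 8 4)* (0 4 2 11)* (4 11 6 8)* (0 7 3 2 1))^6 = ((0 11 4 6 9 5 7 8 1)(2 3))^6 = (0 7 6)(1 5 4)(8 9 11)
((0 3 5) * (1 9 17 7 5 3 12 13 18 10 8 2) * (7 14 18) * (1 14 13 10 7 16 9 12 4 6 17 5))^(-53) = ((0 4 6 17 13 16 9 5)(1 12 10 8 2 14 18 7))^(-53) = (0 17 9 4 13 5 6 16)(1 8 18 12 2 7 10 14)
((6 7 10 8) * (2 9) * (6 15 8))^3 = ((2 9)(6 7 10)(8 15))^3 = (2 9)(8 15)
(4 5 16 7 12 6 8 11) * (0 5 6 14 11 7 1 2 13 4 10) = (0 5 16 1 2 13 4 6 8 7 12 14 11 10) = [5, 2, 13, 3, 6, 16, 8, 12, 7, 9, 0, 10, 14, 4, 11, 15, 1]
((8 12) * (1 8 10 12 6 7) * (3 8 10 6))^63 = (1 6 10 7 12)(3 8)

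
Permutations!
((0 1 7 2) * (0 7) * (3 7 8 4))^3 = ((0 1)(2 8 4 3 7))^3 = (0 1)(2 3 8 7 4)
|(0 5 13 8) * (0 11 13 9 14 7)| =15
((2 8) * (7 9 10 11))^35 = (2 8)(7 11 10 9)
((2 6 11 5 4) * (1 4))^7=(1 4 2 6 11 5)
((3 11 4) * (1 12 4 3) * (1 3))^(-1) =((1 12 4 3 11))^(-1) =(1 11 3 4 12)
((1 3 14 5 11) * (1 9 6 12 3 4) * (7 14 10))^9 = (14)(1 4)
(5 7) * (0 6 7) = (0 6 7 5) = [6, 1, 2, 3, 4, 0, 7, 5]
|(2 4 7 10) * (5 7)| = |(2 4 5 7 10)| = 5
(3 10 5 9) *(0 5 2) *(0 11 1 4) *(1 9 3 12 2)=(0 5 3 10 1 4)(2 11 9 12)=[5, 4, 11, 10, 0, 3, 6, 7, 8, 12, 1, 9, 2]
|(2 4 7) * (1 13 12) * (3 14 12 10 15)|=|(1 13 10 15 3 14 12)(2 4 7)|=21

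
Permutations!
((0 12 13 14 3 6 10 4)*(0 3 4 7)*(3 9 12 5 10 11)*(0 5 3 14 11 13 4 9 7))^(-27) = (0 7 9 13)(3 5 12 11)(4 14 6 10)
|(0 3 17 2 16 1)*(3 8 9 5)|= 9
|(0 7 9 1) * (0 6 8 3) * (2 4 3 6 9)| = |(0 7 2 4 3)(1 9)(6 8)| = 10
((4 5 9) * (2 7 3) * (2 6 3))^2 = (4 9 5) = ((2 7)(3 6)(4 5 9))^2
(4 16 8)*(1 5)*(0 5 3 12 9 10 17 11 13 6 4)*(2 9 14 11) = [5, 3, 9, 12, 16, 1, 4, 7, 0, 10, 17, 13, 14, 6, 11, 15, 8, 2] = (0 5 1 3 12 14 11 13 6 4 16 8)(2 9 10 17)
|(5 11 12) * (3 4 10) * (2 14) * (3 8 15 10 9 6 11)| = |(2 14)(3 4 9 6 11 12 5)(8 15 10)| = 42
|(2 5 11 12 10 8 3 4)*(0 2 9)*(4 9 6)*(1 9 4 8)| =8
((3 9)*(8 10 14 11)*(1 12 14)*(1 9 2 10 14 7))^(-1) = (1 7 12)(2 3 9 10)(8 11 14)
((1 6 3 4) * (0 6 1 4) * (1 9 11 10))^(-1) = (0 3 6)(1 10 11 9)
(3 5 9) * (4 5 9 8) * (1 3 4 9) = [0, 3, 2, 1, 5, 8, 6, 7, 9, 4] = (1 3)(4 5 8 9)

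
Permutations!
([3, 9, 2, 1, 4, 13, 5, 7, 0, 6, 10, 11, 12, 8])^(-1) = (0 8 13 5 6 9 1 3)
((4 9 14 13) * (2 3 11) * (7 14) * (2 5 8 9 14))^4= (2 8 3 9 11 7 5)(4 14 13)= ((2 3 11 5 8 9 7)(4 14 13))^4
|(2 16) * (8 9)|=2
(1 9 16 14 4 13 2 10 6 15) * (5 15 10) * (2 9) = (1 2 5 15)(4 13 9 16 14)(6 10) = [0, 2, 5, 3, 13, 15, 10, 7, 8, 16, 6, 11, 12, 9, 4, 1, 14]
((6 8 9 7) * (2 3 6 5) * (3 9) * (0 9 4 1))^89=(0 4 5 9 1 2 7)(3 8 6)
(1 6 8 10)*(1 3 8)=(1 6)(3 8 10)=[0, 6, 2, 8, 4, 5, 1, 7, 10, 9, 3]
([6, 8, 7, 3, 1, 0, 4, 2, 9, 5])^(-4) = (0 1 5 4 9 6 8)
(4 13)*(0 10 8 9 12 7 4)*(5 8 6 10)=(0 5 8 9 12 7 4 13)(6 10)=[5, 1, 2, 3, 13, 8, 10, 4, 9, 12, 6, 11, 7, 0]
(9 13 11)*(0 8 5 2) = (0 8 5 2)(9 13 11) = [8, 1, 0, 3, 4, 2, 6, 7, 5, 13, 10, 9, 12, 11]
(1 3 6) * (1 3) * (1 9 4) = [0, 9, 2, 6, 1, 5, 3, 7, 8, 4] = (1 9 4)(3 6)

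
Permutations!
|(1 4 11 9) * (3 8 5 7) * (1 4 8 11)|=8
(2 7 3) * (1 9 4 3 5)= (1 9 4 3 2 7 5)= [0, 9, 7, 2, 3, 1, 6, 5, 8, 4]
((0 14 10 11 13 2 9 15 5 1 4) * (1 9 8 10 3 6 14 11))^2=(0 13 8 1)(2 10 4 11)(3 14 6)(5 15 9)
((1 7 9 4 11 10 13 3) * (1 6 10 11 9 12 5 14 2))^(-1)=(1 2 14 5 12 7)(3 13 10 6)(4 9)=((1 7 12 5 14 2)(3 6 10 13)(4 9))^(-1)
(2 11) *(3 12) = [0, 1, 11, 12, 4, 5, 6, 7, 8, 9, 10, 2, 3] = (2 11)(3 12)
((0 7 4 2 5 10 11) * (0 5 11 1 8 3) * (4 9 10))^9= (0 9 1 3 7 10 8)(2 11 5 4)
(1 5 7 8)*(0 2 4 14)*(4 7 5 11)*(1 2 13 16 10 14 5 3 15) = (0 13 16 10 14)(1 11 4 5 3 15)(2 7 8) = [13, 11, 7, 15, 5, 3, 6, 8, 2, 9, 14, 4, 12, 16, 0, 1, 10]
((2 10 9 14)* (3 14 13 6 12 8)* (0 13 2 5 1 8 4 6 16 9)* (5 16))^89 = (0 13 5 1 8 3 14 16 9 2 10)(4 12 6)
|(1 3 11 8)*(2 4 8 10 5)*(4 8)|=|(1 3 11 10 5 2 8)|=7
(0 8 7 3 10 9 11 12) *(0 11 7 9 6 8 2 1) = (0 2 1)(3 10 6 8 9 7)(11 12) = [2, 0, 1, 10, 4, 5, 8, 3, 9, 7, 6, 12, 11]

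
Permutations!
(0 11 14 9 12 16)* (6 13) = (0 11 14 9 12 16)(6 13) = [11, 1, 2, 3, 4, 5, 13, 7, 8, 12, 10, 14, 16, 6, 9, 15, 0]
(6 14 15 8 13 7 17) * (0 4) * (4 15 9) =[15, 1, 2, 3, 0, 5, 14, 17, 13, 4, 10, 11, 12, 7, 9, 8, 16, 6] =(0 15 8 13 7 17 6 14 9 4)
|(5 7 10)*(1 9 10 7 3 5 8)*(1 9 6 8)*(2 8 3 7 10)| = |(1 6 3 5 7 10)(2 8 9)| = 6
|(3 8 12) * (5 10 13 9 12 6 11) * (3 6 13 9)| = 6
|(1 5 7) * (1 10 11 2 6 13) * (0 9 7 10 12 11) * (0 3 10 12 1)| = |(0 9 7 1 5 12 11 2 6 13)(3 10)| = 10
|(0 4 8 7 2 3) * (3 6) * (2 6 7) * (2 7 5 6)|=|(0 4 8 7 2 5 6 3)|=8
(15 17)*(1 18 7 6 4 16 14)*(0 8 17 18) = [8, 0, 2, 3, 16, 5, 4, 6, 17, 9, 10, 11, 12, 13, 1, 18, 14, 15, 7] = (0 8 17 15 18 7 6 4 16 14 1)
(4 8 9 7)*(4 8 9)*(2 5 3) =(2 5 3)(4 9 7 8) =[0, 1, 5, 2, 9, 3, 6, 8, 4, 7]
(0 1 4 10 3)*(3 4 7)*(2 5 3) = [1, 7, 5, 0, 10, 3, 6, 2, 8, 9, 4] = (0 1 7 2 5 3)(4 10)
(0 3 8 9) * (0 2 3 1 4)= (0 1 4)(2 3 8 9)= [1, 4, 3, 8, 0, 5, 6, 7, 9, 2]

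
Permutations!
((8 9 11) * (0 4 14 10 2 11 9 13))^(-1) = (0 13 8 11 2 10 14 4)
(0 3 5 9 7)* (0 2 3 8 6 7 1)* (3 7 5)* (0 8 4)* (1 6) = (0 4)(1 8)(2 7)(5 9 6) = [4, 8, 7, 3, 0, 9, 5, 2, 1, 6]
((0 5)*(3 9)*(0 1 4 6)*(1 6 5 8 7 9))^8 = ((0 8 7 9 3 1 4 5 6))^8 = (0 6 5 4 1 3 9 7 8)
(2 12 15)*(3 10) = (2 12 15)(3 10) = [0, 1, 12, 10, 4, 5, 6, 7, 8, 9, 3, 11, 15, 13, 14, 2]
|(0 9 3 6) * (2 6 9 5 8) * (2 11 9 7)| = |(0 5 8 11 9 3 7 2 6)| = 9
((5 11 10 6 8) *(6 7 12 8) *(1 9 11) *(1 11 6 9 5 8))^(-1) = ((1 5 11 10 7 12)(6 9))^(-1) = (1 12 7 10 11 5)(6 9)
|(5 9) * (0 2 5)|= |(0 2 5 9)|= 4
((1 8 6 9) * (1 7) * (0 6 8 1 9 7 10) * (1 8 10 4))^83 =(0 9 8 6 4 10 7 1)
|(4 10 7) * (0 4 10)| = |(0 4)(7 10)| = 2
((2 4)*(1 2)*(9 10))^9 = (9 10)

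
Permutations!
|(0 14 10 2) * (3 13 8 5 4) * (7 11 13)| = 28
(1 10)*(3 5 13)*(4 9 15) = (1 10)(3 5 13)(4 9 15) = [0, 10, 2, 5, 9, 13, 6, 7, 8, 15, 1, 11, 12, 3, 14, 4]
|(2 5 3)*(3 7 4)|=|(2 5 7 4 3)|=5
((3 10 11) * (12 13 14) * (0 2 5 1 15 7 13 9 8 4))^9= (0 9 13 1)(2 8 14 15)(4 12 7 5)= ((0 2 5 1 15 7 13 14 12 9 8 4)(3 10 11))^9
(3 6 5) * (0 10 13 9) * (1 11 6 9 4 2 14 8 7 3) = [10, 11, 14, 9, 2, 1, 5, 3, 7, 0, 13, 6, 12, 4, 8] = (0 10 13 4 2 14 8 7 3 9)(1 11 6 5)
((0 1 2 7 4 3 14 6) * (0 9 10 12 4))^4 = (3 10 14 12 6 4 9)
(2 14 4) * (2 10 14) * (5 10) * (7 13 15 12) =(4 5 10 14)(7 13 15 12) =[0, 1, 2, 3, 5, 10, 6, 13, 8, 9, 14, 11, 7, 15, 4, 12]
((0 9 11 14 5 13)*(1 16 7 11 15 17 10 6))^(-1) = ((0 9 15 17 10 6 1 16 7 11 14 5 13))^(-1) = (0 13 5 14 11 7 16 1 6 10 17 15 9)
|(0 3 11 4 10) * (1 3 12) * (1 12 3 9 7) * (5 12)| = 30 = |(0 3 11 4 10)(1 9 7)(5 12)|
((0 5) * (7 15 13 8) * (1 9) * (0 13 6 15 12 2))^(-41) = (0 5 13 8 7 12 2)(1 9)(6 15)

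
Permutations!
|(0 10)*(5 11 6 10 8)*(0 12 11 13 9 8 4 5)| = 12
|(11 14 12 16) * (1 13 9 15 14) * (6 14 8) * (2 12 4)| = 12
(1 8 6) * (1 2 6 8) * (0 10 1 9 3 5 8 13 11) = (0 10 1 9 3 5 8 13 11)(2 6) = [10, 9, 6, 5, 4, 8, 2, 7, 13, 3, 1, 0, 12, 11]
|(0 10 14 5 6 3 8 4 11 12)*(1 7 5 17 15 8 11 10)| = 24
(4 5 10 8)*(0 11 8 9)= (0 11 8 4 5 10 9)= [11, 1, 2, 3, 5, 10, 6, 7, 4, 0, 9, 8]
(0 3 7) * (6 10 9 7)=(0 3 6 10 9 7)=[3, 1, 2, 6, 4, 5, 10, 0, 8, 7, 9]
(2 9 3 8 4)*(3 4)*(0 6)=(0 6)(2 9 4)(3 8)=[6, 1, 9, 8, 2, 5, 0, 7, 3, 4]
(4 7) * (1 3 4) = (1 3 4 7) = [0, 3, 2, 4, 7, 5, 6, 1]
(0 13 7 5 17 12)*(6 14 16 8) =[13, 1, 2, 3, 4, 17, 14, 5, 6, 9, 10, 11, 0, 7, 16, 15, 8, 12] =(0 13 7 5 17 12)(6 14 16 8)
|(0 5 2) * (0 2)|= |(0 5)|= 2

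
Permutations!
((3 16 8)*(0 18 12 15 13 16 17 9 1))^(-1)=(0 1 9 17 3 8 16 13 15 12 18)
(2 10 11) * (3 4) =(2 10 11)(3 4) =[0, 1, 10, 4, 3, 5, 6, 7, 8, 9, 11, 2]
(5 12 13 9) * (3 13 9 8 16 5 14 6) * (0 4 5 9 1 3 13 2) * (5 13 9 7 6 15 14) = (0 4 13 8 16 7 6 9 5 12 1 3 2)(14 15) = [4, 3, 0, 2, 13, 12, 9, 6, 16, 5, 10, 11, 1, 8, 15, 14, 7]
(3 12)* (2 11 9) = (2 11 9)(3 12) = [0, 1, 11, 12, 4, 5, 6, 7, 8, 2, 10, 9, 3]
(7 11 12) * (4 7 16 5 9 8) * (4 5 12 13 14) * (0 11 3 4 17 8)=[11, 1, 2, 4, 7, 9, 6, 3, 5, 0, 10, 13, 16, 14, 17, 15, 12, 8]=(0 11 13 14 17 8 5 9)(3 4 7)(12 16)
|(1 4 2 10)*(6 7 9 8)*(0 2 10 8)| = 6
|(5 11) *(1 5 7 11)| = |(1 5)(7 11)| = 2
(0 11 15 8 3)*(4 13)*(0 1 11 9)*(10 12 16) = [9, 11, 2, 1, 13, 5, 6, 7, 3, 0, 12, 15, 16, 4, 14, 8, 10] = (0 9)(1 11 15 8 3)(4 13)(10 12 16)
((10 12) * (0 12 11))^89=((0 12 10 11))^89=(0 12 10 11)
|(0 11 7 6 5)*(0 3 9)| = |(0 11 7 6 5 3 9)| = 7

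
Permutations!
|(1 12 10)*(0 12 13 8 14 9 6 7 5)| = 11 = |(0 12 10 1 13 8 14 9 6 7 5)|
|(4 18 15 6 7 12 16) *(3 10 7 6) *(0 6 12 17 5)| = 12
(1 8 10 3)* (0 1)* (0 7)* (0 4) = [1, 8, 2, 7, 0, 5, 6, 4, 10, 9, 3] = (0 1 8 10 3 7 4)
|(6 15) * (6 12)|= 3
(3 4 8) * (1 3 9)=(1 3 4 8 9)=[0, 3, 2, 4, 8, 5, 6, 7, 9, 1]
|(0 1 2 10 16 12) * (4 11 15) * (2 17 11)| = 10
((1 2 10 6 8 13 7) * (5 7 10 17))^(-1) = ((1 2 17 5 7)(6 8 13 10))^(-1) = (1 7 5 17 2)(6 10 13 8)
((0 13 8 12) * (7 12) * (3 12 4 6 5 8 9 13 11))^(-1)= ((0 11 3 12)(4 6 5 8 7)(9 13))^(-1)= (0 12 3 11)(4 7 8 5 6)(9 13)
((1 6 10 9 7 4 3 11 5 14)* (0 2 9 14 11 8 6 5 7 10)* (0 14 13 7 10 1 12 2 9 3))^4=((0 9 1 5 11 10 13 7 4)(2 3 8 6 14 12))^4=(0 11 4 5 7 1 13 9 10)(2 14 8)(3 12 6)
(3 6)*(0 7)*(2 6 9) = (0 7)(2 6 3 9) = [7, 1, 6, 9, 4, 5, 3, 0, 8, 2]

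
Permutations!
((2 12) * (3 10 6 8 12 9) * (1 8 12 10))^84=(1 12)(2 8)(3 6)(9 10)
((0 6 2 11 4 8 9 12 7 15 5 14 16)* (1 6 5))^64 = (16)(1 4 7 2 9)(6 8 15 11 12)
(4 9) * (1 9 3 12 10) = (1 9 4 3 12 10) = [0, 9, 2, 12, 3, 5, 6, 7, 8, 4, 1, 11, 10]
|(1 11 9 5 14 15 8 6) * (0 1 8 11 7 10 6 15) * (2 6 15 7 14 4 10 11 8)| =24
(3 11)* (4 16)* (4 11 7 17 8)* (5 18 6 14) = (3 7 17 8 4 16 11)(5 18 6 14) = [0, 1, 2, 7, 16, 18, 14, 17, 4, 9, 10, 3, 12, 13, 5, 15, 11, 8, 6]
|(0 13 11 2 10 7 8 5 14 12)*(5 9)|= |(0 13 11 2 10 7 8 9 5 14 12)|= 11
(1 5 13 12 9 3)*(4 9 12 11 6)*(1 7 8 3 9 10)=(1 5 13 11 6 4 10)(3 7 8)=[0, 5, 2, 7, 10, 13, 4, 8, 3, 9, 1, 6, 12, 11]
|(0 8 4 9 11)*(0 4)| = 6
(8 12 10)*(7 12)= [0, 1, 2, 3, 4, 5, 6, 12, 7, 9, 8, 11, 10]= (7 12 10 8)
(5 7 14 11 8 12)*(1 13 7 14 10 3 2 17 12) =(1 13 7 10 3 2 17 12 5 14 11 8) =[0, 13, 17, 2, 4, 14, 6, 10, 1, 9, 3, 8, 5, 7, 11, 15, 16, 12]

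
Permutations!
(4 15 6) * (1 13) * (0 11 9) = [11, 13, 2, 3, 15, 5, 4, 7, 8, 0, 10, 9, 12, 1, 14, 6] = (0 11 9)(1 13)(4 15 6)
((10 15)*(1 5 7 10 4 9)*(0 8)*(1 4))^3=((0 8)(1 5 7 10 15)(4 9))^3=(0 8)(1 10 5 15 7)(4 9)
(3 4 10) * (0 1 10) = [1, 10, 2, 4, 0, 5, 6, 7, 8, 9, 3] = (0 1 10 3 4)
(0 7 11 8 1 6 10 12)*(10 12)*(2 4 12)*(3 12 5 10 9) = (0 7 11 8 1 6 2 4 5 10 9 3 12) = [7, 6, 4, 12, 5, 10, 2, 11, 1, 3, 9, 8, 0]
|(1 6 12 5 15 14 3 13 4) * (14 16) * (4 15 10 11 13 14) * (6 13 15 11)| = |(1 13 11 15 16 4)(3 14)(5 10 6 12)| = 12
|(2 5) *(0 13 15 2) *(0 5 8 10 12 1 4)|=|(0 13 15 2 8 10 12 1 4)|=9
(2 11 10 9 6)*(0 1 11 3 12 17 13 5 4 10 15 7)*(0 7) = [1, 11, 3, 12, 10, 4, 2, 7, 8, 6, 9, 15, 17, 5, 14, 0, 16, 13] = (0 1 11 15)(2 3 12 17 13 5 4 10 9 6)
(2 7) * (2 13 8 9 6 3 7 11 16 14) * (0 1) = [1, 0, 11, 7, 4, 5, 3, 13, 9, 6, 10, 16, 12, 8, 2, 15, 14] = (0 1)(2 11 16 14)(3 7 13 8 9 6)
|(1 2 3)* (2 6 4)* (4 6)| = 4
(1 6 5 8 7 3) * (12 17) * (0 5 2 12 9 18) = [5, 6, 12, 1, 4, 8, 2, 3, 7, 18, 10, 11, 17, 13, 14, 15, 16, 9, 0] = (0 5 8 7 3 1 6 2 12 17 9 18)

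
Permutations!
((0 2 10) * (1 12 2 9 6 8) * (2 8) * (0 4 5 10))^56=((0 9 6 2)(1 12 8)(4 5 10))^56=(1 8 12)(4 10 5)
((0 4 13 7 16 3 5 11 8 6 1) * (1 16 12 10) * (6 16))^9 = (0 13 12 1 4 7 10)(3 16 8 11 5)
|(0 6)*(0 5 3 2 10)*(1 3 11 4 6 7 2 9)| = 12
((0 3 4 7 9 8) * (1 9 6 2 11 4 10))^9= ((0 3 10 1 9 8)(2 11 4 7 6))^9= (0 1)(2 6 7 4 11)(3 9)(8 10)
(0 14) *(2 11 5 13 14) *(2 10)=[10, 1, 11, 3, 4, 13, 6, 7, 8, 9, 2, 5, 12, 14, 0]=(0 10 2 11 5 13 14)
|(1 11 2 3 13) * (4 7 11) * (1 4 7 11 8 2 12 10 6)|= 11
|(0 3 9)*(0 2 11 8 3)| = |(2 11 8 3 9)| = 5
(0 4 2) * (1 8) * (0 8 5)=(0 4 2 8 1 5)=[4, 5, 8, 3, 2, 0, 6, 7, 1]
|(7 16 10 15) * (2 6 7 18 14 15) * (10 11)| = |(2 6 7 16 11 10)(14 15 18)| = 6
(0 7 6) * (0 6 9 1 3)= (0 7 9 1 3)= [7, 3, 2, 0, 4, 5, 6, 9, 8, 1]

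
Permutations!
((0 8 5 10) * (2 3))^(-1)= (0 10 5 8)(2 3)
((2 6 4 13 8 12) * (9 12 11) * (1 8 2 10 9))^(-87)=((1 8 11)(2 6 4 13)(9 12 10))^(-87)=(2 6 4 13)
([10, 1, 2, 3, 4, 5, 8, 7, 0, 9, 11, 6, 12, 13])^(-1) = (13)(0 8 6 11 10)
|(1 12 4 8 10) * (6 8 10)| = |(1 12 4 10)(6 8)| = 4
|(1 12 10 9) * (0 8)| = 4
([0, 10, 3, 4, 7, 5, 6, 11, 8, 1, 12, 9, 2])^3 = (1 2 7)(3 11 10)(4 9 12)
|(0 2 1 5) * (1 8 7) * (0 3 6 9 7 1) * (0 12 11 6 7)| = 11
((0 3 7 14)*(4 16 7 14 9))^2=((0 3 14)(4 16 7 9))^2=(0 14 3)(4 7)(9 16)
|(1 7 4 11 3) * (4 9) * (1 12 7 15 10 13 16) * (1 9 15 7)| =|(1 7 15 10 13 16 9 4 11 3 12)| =11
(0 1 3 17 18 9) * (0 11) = [1, 3, 2, 17, 4, 5, 6, 7, 8, 11, 10, 0, 12, 13, 14, 15, 16, 18, 9] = (0 1 3 17 18 9 11)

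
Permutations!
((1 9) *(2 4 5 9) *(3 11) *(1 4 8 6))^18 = (11)(1 8)(2 6)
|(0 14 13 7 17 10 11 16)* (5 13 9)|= 10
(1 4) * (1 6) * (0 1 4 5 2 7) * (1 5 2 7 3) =(0 5 7)(1 2 3)(4 6) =[5, 2, 3, 1, 6, 7, 4, 0]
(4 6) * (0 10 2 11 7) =(0 10 2 11 7)(4 6) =[10, 1, 11, 3, 6, 5, 4, 0, 8, 9, 2, 7]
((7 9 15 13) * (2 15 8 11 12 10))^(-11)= ((2 15 13 7 9 8 11 12 10))^(-11)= (2 12 8 7 15 10 11 9 13)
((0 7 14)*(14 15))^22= ((0 7 15 14))^22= (0 15)(7 14)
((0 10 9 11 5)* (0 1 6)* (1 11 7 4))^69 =(0 6 1 4 7 9 10)(5 11)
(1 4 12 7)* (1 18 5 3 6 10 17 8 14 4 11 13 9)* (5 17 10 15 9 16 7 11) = (1 5 3 6 15 9)(4 12 11 13 16 7 18 17 8 14) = [0, 5, 2, 6, 12, 3, 15, 18, 14, 1, 10, 13, 11, 16, 4, 9, 7, 8, 17]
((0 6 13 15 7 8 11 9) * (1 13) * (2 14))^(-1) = (0 9 11 8 7 15 13 1 6)(2 14)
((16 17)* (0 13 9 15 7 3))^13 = (0 13 9 15 7 3)(16 17)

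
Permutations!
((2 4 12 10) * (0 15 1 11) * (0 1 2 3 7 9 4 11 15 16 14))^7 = (0 16 14)(1 11 2 15)(3 7 9 4 12 10)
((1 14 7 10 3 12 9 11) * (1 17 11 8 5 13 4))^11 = ((1 14 7 10 3 12 9 8 5 13 4)(11 17))^11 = (11 17)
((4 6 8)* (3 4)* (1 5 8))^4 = (1 4 8)(3 5 6) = ((1 5 8 3 4 6))^4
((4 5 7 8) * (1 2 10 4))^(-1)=(1 8 7 5 4 10 2)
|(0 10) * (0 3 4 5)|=5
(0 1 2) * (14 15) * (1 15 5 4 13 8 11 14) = (0 15 1 2)(4 13 8 11 14 5) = [15, 2, 0, 3, 13, 4, 6, 7, 11, 9, 10, 14, 12, 8, 5, 1]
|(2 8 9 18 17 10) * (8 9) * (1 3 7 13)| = 20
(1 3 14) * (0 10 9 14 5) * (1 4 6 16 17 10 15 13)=(0 15 13 1 3 5)(4 6 16 17 10 9 14)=[15, 3, 2, 5, 6, 0, 16, 7, 8, 14, 9, 11, 12, 1, 4, 13, 17, 10]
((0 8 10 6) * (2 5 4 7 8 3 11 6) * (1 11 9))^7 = ((0 3 9 1 11 6)(2 5 4 7 8 10))^7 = (0 3 9 1 11 6)(2 5 4 7 8 10)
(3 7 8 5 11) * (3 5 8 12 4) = [0, 1, 2, 7, 3, 11, 6, 12, 8, 9, 10, 5, 4] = (3 7 12 4)(5 11)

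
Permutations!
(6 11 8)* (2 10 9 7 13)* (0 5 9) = (0 5 9 7 13 2 10)(6 11 8) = [5, 1, 10, 3, 4, 9, 11, 13, 6, 7, 0, 8, 12, 2]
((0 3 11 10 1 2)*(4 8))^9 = (0 10)(1 3)(2 11)(4 8)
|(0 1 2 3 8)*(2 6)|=6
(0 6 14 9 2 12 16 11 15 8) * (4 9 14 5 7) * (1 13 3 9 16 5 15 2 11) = (0 6 15 8)(1 13 3 9 11 2 12 5 7 4 16) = [6, 13, 12, 9, 16, 7, 15, 4, 0, 11, 10, 2, 5, 3, 14, 8, 1]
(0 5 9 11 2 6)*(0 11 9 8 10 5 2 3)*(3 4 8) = (0 2 6 11 4 8 10 5 3) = [2, 1, 6, 0, 8, 3, 11, 7, 10, 9, 5, 4]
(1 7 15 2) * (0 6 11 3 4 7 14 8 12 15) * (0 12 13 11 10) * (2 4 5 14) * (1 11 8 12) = [6, 2, 11, 5, 7, 14, 10, 1, 13, 9, 0, 3, 15, 8, 12, 4] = (0 6 10)(1 2 11 3 5 14 12 15 4 7)(8 13)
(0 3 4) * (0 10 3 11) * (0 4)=(0 11 4 10 3)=[11, 1, 2, 0, 10, 5, 6, 7, 8, 9, 3, 4]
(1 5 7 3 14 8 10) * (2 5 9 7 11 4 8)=[0, 9, 5, 14, 8, 11, 6, 3, 10, 7, 1, 4, 12, 13, 2]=(1 9 7 3 14 2 5 11 4 8 10)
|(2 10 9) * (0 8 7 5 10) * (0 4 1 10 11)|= |(0 8 7 5 11)(1 10 9 2 4)|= 5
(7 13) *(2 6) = (2 6)(7 13) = [0, 1, 6, 3, 4, 5, 2, 13, 8, 9, 10, 11, 12, 7]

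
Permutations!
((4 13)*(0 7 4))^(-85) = ((0 7 4 13))^(-85) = (0 13 4 7)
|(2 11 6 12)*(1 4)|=|(1 4)(2 11 6 12)|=4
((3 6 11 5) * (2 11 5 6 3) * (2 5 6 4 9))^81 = (2 11 4 9)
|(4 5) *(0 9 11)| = |(0 9 11)(4 5)| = 6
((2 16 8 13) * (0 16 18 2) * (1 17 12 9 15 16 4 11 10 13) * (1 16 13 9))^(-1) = ((0 4 11 10 9 15 13)(1 17 12)(2 18)(8 16))^(-1) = (0 13 15 9 10 11 4)(1 12 17)(2 18)(8 16)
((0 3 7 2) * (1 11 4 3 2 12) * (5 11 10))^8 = (12)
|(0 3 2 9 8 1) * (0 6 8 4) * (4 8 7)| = |(0 3 2 9 8 1 6 7 4)| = 9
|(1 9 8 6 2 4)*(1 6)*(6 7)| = 12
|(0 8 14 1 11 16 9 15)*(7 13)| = |(0 8 14 1 11 16 9 15)(7 13)| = 8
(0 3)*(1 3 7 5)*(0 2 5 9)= [7, 3, 5, 2, 4, 1, 6, 9, 8, 0]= (0 7 9)(1 3 2 5)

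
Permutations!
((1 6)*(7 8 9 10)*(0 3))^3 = ((0 3)(1 6)(7 8 9 10))^3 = (0 3)(1 6)(7 10 9 8)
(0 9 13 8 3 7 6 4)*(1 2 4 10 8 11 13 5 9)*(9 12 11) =[1, 2, 4, 7, 0, 12, 10, 6, 3, 5, 8, 13, 11, 9] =(0 1 2 4)(3 7 6 10 8)(5 12 11 13 9)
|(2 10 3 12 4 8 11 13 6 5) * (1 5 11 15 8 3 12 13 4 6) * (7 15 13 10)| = |(1 5 2 7 15 8 13)(3 10 12 6 11 4)| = 42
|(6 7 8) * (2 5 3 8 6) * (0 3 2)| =6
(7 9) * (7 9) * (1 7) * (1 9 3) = (1 7 9 3) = [0, 7, 2, 1, 4, 5, 6, 9, 8, 3]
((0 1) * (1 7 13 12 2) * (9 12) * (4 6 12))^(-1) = ((0 7 13 9 4 6 12 2 1))^(-1) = (0 1 2 12 6 4 9 13 7)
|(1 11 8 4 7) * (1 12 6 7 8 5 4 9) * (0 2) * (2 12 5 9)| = 24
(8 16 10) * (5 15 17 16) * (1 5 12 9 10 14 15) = (1 5)(8 12 9 10)(14 15 17 16) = [0, 5, 2, 3, 4, 1, 6, 7, 12, 10, 8, 11, 9, 13, 15, 17, 14, 16]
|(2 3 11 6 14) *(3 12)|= |(2 12 3 11 6 14)|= 6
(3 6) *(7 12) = [0, 1, 2, 6, 4, 5, 3, 12, 8, 9, 10, 11, 7] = (3 6)(7 12)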